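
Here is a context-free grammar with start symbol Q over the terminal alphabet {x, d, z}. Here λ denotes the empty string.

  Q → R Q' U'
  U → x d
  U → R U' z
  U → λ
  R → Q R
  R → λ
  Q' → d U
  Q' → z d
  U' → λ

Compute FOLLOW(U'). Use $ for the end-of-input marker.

FIRST(Q') = {d, z}
FIRST(U') = {λ}
FIRST(Q) = {d, z}  (via R Q' U')
FIRST(R) = {λ, d, z}  (via Q R)
FIRST(U) = {λ, d, x, z}  (via R U' z)
FOLLOW(Q) includes $ since Q is the start symbol.
FOLLOW(R): in Q→R Q' U', R is followed by Q' U' with FIRST {d, z}; in U→R U' z, R is followed by U' z with FIRST {z}; in R→Q R, the suffix after R is empty (adds nothing new). Thus FOLLOW(R) = {d, z}.
FOLLOW(Q): in R→Q R, Q is followed by R with FIRST {λ, d, z}; in R→Q R, the suffix after Q is nullable, so FOLLOW(Q) ⊇ FOLLOW(R) = {d, z}. Thus FOLLOW(Q) = {$, d, z}.
FOLLOW(Q'): in Q→R Q' U', Q' is followed by U' with FIRST {λ}; in Q→R Q' U', the suffix after Q' is nullable, so FOLLOW(Q') ⊇ FOLLOW(Q) = {$, d, z}. Thus FOLLOW(Q') = {$, d, z}.
FOLLOW(U): in Q'→d U, the suffix after U is empty, so FOLLOW(U) ⊇ FOLLOW(Q') = {$, d, z}. Thus FOLLOW(U) = {$, d, z}.
FOLLOW(U'): in Q→R Q' U', the suffix after U' is empty, so FOLLOW(U') ⊇ FOLLOW(Q) = {$, d, z}; in U→R U' z, U' is followed by z with FIRST {z}. Thus FOLLOW(U') = {$, d, z}.

{$, d, z}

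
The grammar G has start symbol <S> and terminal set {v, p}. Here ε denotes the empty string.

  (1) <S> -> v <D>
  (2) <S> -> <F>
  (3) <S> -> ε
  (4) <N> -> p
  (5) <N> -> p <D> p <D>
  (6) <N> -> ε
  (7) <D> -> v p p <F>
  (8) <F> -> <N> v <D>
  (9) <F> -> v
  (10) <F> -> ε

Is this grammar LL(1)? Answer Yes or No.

FIRST(<S>) = {ε, p, v}
FIRST(<N>) = {ε, p}
FIRST(<D>) = {v}
FIRST(<F>) = {ε, p, v}
FOLLOW(<S>) = {$}
FOLLOW(<N>) = {v}
FOLLOW(<D>) = {$, p, v}
FOLLOW(<F>) = {$, p, v}
Cell M[<F>, p] receives both <F> -> <N> v <D> and <F> -> ε — the grammar is not LL(1).

No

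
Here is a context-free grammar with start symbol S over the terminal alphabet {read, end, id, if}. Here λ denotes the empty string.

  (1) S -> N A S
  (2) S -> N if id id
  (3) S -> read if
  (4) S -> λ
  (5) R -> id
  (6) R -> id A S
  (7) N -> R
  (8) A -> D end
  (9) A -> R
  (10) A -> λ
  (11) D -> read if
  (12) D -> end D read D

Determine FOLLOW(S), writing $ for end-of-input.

{$, end, id, if, read}

FIRST(R): from R->id we get {id}; from R->id A S we get {id}. So FIRST(R) = {id}.
FIRST(D): from D->read if we get {read}; from D->end D read D we get {end}. So FIRST(D) = {end, read}.
FIRST(N): from N->R we get {id}. So FIRST(N) = {id}.
FIRST(A): from A->D end we get {end, read}; from A->R we get {id}; from A->λ we get {λ}. So FIRST(A) = {λ, end, id, read}.
FIRST(S): from S->N A S we get {id}; from S->N if id id we get {id}; from S->read if we get {read}; from S->λ we get {λ}. So FIRST(S) = {λ, id, read}.
FOLLOW(S) includes $ since S is the start symbol.
FOLLOW(D): in A->D end, D is followed by end with FIRST {end}; in D->end D read D (occurrence 1), D is followed by read D with FIRST {read}; in D->end D read D (occurrence 2), the suffix after D is empty (adds nothing new). Thus FOLLOW(D) = {end, read}.
FOLLOW(S): in S->N A S, the suffix after S is empty (adds nothing new); in R->id A S, the suffix after S is empty, so FOLLOW(S) ⊇ FOLLOW(R) = {$, end, id, if, read}. Thus FOLLOW(S) = {$, end, id, if, read}.
FOLLOW(N): in S->N A S, N is followed by A S with FIRST {λ, end, id, read}; in S->N A S, the suffix after N is nullable, so FOLLOW(N) ⊇ FOLLOW(S) = {$, end, id, if, read}; in S->N if id id, N is followed by if id id with FIRST {if}. Thus FOLLOW(N) = {$, end, id, if, read}.
FOLLOW(R): in N->R, the suffix after R is empty, so FOLLOW(R) ⊇ FOLLOW(N) = {$, end, id, if, read}; in A->R, the suffix after R is empty, so FOLLOW(R) ⊇ FOLLOW(A) = {$, end, id, if, read}. Thus FOLLOW(R) = {$, end, id, if, read}.
FOLLOW(A): in S->N A S, A is followed by S with FIRST {λ, id, read}; in S->N A S, the suffix after A is nullable, so FOLLOW(A) ⊇ FOLLOW(S) = {$, end, id, if, read}; in R->id A S, A is followed by S with FIRST {λ, id, read}; in R->id A S, the suffix after A is nullable, so FOLLOW(A) ⊇ FOLLOW(R) = {$, end, id, if, read}. Thus FOLLOW(A) = {$, end, id, if, read}.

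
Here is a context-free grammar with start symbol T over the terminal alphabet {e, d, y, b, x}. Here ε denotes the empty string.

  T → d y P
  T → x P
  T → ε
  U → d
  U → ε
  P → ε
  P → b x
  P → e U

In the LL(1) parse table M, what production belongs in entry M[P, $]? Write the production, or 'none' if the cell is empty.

FIRST(T): from T→d y P we get {d}; from T→x P we get {x}; from T→ε we get {ε}. So FIRST(T) = {ε, d, x}.
FIRST(U): from U→d we get {d}; from U→ε we get {ε}. So FIRST(U) = {ε, d}.
FIRST(P): from P→ε we get {ε}; from P→b x we get {b}; from P→e U we get {e}. So FIRST(P) = {ε, b, e}.
FOLLOW(T) includes $ since T is the start symbol.
FOLLOW(T): T appears on no right-hand side. Thus FOLLOW(T) = {$}.
FOLLOW(P): in T→d y P, the suffix after P is empty, so FOLLOW(P) ⊇ FOLLOW(T) = {$}; in T→x P, the suffix after P is empty, so FOLLOW(P) ⊇ FOLLOW(T) = {$}. Thus FOLLOW(P) = {$}.
For P → ε: FIRST(ε) = {ε}, so it goes in M[P, t] for t ∈ {}; since ε ∈ FIRST, also for every t ∈ FOLLOW(P) = {$}.
For P → b x: FIRST(b x) = {b}, so it goes in M[P, t] for t ∈ {b}.
For P → e U: FIRST(e U) = {e}, so it goes in M[P, t] for t ∈ {e}.

P → ε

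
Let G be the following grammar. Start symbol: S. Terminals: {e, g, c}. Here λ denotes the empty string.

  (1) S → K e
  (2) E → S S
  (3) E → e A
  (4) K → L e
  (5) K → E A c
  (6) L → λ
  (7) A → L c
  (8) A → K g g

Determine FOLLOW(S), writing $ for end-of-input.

FIRST(L): from L→λ we get {λ}. So FIRST(L) = {λ}.
FIRST(S): from S→K e we get {e}. So FIRST(S) = {e}.
FIRST(E): from E→S S we get {e}; from E→e A we get {e}. So FIRST(E) = {e}.
FIRST(K): from K→L e we get {e}; from K→E A c we get {e}. So FIRST(K) = {e}.
FIRST(A): from A→L c we get {c}; from A→K g g we get {e}. So FIRST(A) = {c, e}.
FOLLOW(S) includes $ since S is the start symbol.
FOLLOW(E): in K→E A c, E is followed by A c with FIRST {c, e}. Thus FOLLOW(E) = {c, e}.
FOLLOW(S): in E→S S (occurrence 1), S is followed by S with FIRST {e}; in E→S S (occurrence 2), the suffix after S is empty, so FOLLOW(S) ⊇ FOLLOW(E) = {c, e}. Thus FOLLOW(S) = {$, c, e}.
FOLLOW(K): in S→K e, K is followed by e with FIRST {e}; in A→K g g, K is followed by g g with FIRST {g}. Thus FOLLOW(K) = {e, g}.
FOLLOW(L): in K→L e, L is followed by e with FIRST {e}; in A→L c, L is followed by c with FIRST {c}. Thus FOLLOW(L) = {c, e}.
FOLLOW(A): in E→e A, the suffix after A is empty, so FOLLOW(A) ⊇ FOLLOW(E) = {c, e}; in K→E A c, A is followed by c with FIRST {c}. Thus FOLLOW(A) = {c, e}.

{$, c, e}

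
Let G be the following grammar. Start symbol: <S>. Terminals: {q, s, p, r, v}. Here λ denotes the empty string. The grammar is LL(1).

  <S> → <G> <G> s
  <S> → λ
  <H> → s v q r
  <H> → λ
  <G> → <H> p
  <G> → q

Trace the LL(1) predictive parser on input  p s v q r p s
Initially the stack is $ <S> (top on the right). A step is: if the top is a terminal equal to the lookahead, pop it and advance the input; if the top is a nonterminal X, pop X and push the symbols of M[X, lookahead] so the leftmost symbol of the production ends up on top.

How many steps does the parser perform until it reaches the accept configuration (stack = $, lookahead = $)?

12

step 1: stack=$ <S>  input=p s v q r p s $  — expand <S> → <G> <G> s
step 2: stack=$ s <G> <G>  input=p s v q r p s $  — expand <G> → <H> p
step 3: stack=$ s <G> p <H>  input=p s v q r p s $  — expand <H> → λ
step 4: stack=$ s <G> p  input=p s v q r p s $  — match p
step 5: stack=$ s <G>  input=s v q r p s $  — expand <G> → <H> p
step 6: stack=$ s p <H>  input=s v q r p s $  — expand <H> → s v q r
step 7: stack=$ s p r q v s  input=s v q r p s $  — match s
step 8: stack=$ s p r q v  input=v q r p s $  — match v
step 9: stack=$ s p r q  input=q r p s $  — match q
step 10: stack=$ s p r  input=r p s $  — match r
step 11: stack=$ s p  input=p s $  — match p
step 12: stack=$ s  input=s $  — match s
Accept reached after 12 steps.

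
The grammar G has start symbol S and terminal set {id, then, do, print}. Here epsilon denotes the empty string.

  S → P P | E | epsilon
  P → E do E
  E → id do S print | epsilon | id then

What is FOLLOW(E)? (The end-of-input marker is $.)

{$, do, id, print}

FIRST(E): from E→id do S print we get {id}; from E→epsilon we get {epsilon}; from E→id then we get {id}. So FIRST(E) = {epsilon, id}.
FIRST(P): from P→E do E we get {do, id}. So FIRST(P) = {do, id}.
FIRST(S): from S→P P we get {do, id}; from S→E we get {epsilon, id}; from S→epsilon we get {epsilon}. So FIRST(S) = {epsilon, do, id}.
FOLLOW(S) includes $ since S is the start symbol.
FOLLOW(S): in E→id do S print, S is followed by print with FIRST {print}. Thus FOLLOW(S) = {$, print}.
FOLLOW(P): in S→P P (occurrence 1), P is followed by P with FIRST {do, id}; in S→P P (occurrence 2), the suffix after P is empty, so FOLLOW(P) ⊇ FOLLOW(S) = {$, print}. Thus FOLLOW(P) = {$, do, id, print}.
FOLLOW(E): in S→E, the suffix after E is empty, so FOLLOW(E) ⊇ FOLLOW(S) = {$, print}; in P→E do E (occurrence 1), E is followed by do E with FIRST {do}; in P→E do E (occurrence 2), the suffix after E is empty, so FOLLOW(E) ⊇ FOLLOW(P) = {$, do, id, print}. Thus FOLLOW(E) = {$, do, id, print}.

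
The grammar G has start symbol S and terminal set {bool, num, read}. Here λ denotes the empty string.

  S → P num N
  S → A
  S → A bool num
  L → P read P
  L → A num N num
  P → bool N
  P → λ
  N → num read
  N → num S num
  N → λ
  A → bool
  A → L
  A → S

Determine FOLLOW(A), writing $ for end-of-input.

FIRST(P): from P→bool N we get {bool}; from P→λ we get {λ}. So FIRST(P) = {λ, bool}.
FIRST(N): from N→num read we get {num}; from N→num S num we get {num}; from N→λ we get {λ}. So FIRST(N) = {λ, num}.
FIRST(S): from S→P num N we get {bool, num}; from S→A we get {bool, num, read}; from S→A bool num we get {bool, num, read}. So FIRST(S) = {bool, num, read}.
FIRST(L): from L→P read P we get {bool, read}; from L→A num N num we get {bool, num, read}. So FIRST(L) = {bool, num, read}.
FIRST(A): from A→bool we get {bool}; from A→L we get {bool, num, read}; from A→S we get {bool, num, read}. So FIRST(A) = {bool, num, read}.
FOLLOW(S) includes $ since S is the start symbol.
FOLLOW(S): in N→num S num, S is followed by num with FIRST {num}; in A→S, the suffix after S is empty, so FOLLOW(S) ⊇ FOLLOW(A) = {$, bool, num}. Thus FOLLOW(S) = {$, bool, num}.
FOLLOW(A): in S→A, the suffix after A is empty, so FOLLOW(A) ⊇ FOLLOW(S) = {$, bool, num}; in S→A bool num, A is followed by bool num with FIRST {bool}; in L→A num N num, A is followed by num N num with FIRST {num}. Thus FOLLOW(A) = {$, bool, num}.
FOLLOW(L): in A→L, the suffix after L is empty, so FOLLOW(L) ⊇ FOLLOW(A) = {$, bool, num}. Thus FOLLOW(L) = {$, bool, num}.
FOLLOW(P): in S→P num N, P is followed by num N with FIRST {num}; in L→P read P (occurrence 1), P is followed by read P with FIRST {read}; in L→P read P (occurrence 2), the suffix after P is empty, so FOLLOW(P) ⊇ FOLLOW(L) = {$, bool, num}. Thus FOLLOW(P) = {$, bool, num, read}.
FOLLOW(N): in S→P num N, the suffix after N is empty, so FOLLOW(N) ⊇ FOLLOW(S) = {$, bool, num}; in L→A num N num, N is followed by num with FIRST {num}; in P→bool N, the suffix after N is empty, so FOLLOW(N) ⊇ FOLLOW(P) = {$, bool, num, read}. Thus FOLLOW(N) = {$, bool, num, read}.

{$, bool, num}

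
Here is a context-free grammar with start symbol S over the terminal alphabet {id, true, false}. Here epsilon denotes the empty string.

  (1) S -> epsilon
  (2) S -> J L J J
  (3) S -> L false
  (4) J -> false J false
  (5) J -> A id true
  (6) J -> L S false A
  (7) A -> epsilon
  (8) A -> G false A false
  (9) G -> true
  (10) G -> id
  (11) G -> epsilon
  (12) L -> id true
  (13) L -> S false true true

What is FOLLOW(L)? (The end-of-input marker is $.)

FIRST(G) = {epsilon, id, true}
FIRST(A) = {epsilon, false, id, true}  (via G false A false)
FIRST(S) = {epsilon, false, id, true}  (via J L J J, L false)
FIRST(L) = {false, id, true}  (via S false true true)
FIRST(J) = {false, id, true}  (via A id true, L S false A)
FOLLOW(S) includes $ since S is the start symbol.
FOLLOW(S): in J->L S false A, S is followed by false A with FIRST {false}; in L->S false true true, S is followed by false true true with FIRST {false}. Thus FOLLOW(S) = {$, false}.
FOLLOW(J): in S->J L J J (occurrence 1), J is followed by L J J with FIRST {false, id, true}; in S->J L J J (occurrence 2), J is followed by J with FIRST {false, id, true}; in S->J L J J (occurrence 3), the suffix after J is empty, so FOLLOW(J) ⊇ FOLLOW(S) = {$, false}; in J->false J false, J is followed by false with FIRST {false}. Thus FOLLOW(J) = {$, false, id, true}.
FOLLOW(A): in J->A id true, A is followed by id true with FIRST {id}; in J->L S false A, the suffix after A is empty, so FOLLOW(A) ⊇ FOLLOW(J) = {$, false, id, true}; in A->G false A false, A is followed by false with FIRST {false}. Thus FOLLOW(A) = {$, false, id, true}.
FOLLOW(G): in A->G false A false, G is followed by false A false with FIRST {false}. Thus FOLLOW(G) = {false}.
FOLLOW(L): in S->J L J J, L is followed by J J with FIRST {false, id, true}; in S->L false, L is followed by false with FIRST {false}; in J->L S false A, L is followed by S false A with FIRST {false, id, true}. Thus FOLLOW(L) = {false, id, true}.

{false, id, true}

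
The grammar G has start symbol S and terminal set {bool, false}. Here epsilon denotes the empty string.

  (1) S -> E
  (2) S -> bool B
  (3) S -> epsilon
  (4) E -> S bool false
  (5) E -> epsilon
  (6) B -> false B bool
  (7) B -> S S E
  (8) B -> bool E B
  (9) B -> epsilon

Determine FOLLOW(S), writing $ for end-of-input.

FIRST(S): from S->E we get {epsilon, bool}; from S->bool B we get {bool}; from S->epsilon we get {epsilon}. So FIRST(S) = {epsilon, bool}.
FIRST(E): from E->S bool false we get {bool}; from E->epsilon we get {epsilon}. So FIRST(E) = {epsilon, bool}.
FIRST(B): from B->false B bool we get {false}; from B->S S E we get {epsilon, bool}; from B->bool E B we get {bool}; from B->epsilon we get {epsilon}. So FIRST(B) = {epsilon, bool, false}.
FOLLOW(S) includes $ since S is the start symbol.
FOLLOW(S): in E->S bool false, S is followed by bool false with FIRST {bool}; in B->S S E (occurrence 1), S is followed by S E with FIRST {epsilon, bool}; in B->S S E (occurrence 1), the suffix after S is nullable, so FOLLOW(S) ⊇ FOLLOW(B) = {$, bool}; in B->S S E (occurrence 2), S is followed by E with FIRST {epsilon, bool}; in B->S S E (occurrence 2), the suffix after S is nullable, so FOLLOW(S) ⊇ FOLLOW(B) = {$, bool}. Thus FOLLOW(S) = {$, bool}.
FOLLOW(B): in S->bool B, the suffix after B is empty, so FOLLOW(B) ⊇ FOLLOW(S) = {$, bool}; in B->false B bool, B is followed by bool with FIRST {bool}; in B->bool E B, the suffix after B is empty (adds nothing new). Thus FOLLOW(B) = {$, bool}.
FOLLOW(E): in S->E, the suffix after E is empty, so FOLLOW(E) ⊇ FOLLOW(S) = {$, bool}; in B->S S E, the suffix after E is empty, so FOLLOW(E) ⊇ FOLLOW(B) = {$, bool}; in B->bool E B, E is followed by B with FIRST {epsilon, bool, false}; in B->bool E B, the suffix after E is nullable, so FOLLOW(E) ⊇ FOLLOW(B) = {$, bool}. Thus FOLLOW(E) = {$, bool, false}.

{$, bool}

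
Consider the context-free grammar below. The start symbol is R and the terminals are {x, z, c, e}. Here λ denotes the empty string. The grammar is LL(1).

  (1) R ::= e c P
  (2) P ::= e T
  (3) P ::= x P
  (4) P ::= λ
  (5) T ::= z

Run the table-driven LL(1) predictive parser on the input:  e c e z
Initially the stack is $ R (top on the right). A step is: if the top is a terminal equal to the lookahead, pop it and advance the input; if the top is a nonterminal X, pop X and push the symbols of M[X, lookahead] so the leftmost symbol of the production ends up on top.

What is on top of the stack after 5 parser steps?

     Stack    Input      Action
  1  $ R      e c e z $  expand R ::= e c P
  2  $ P c e  e c e z $  match e
  3  $ P c    c e z $    match c
  4  $ P      e z $      expand P ::= e T
  5  $ T e    e z $      match e
Stack after step 5: $ T (top = T).

T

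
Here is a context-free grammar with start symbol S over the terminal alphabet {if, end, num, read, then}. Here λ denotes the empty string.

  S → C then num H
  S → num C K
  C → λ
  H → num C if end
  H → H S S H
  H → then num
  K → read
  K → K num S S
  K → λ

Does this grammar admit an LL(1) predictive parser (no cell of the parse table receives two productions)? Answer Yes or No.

No

FIRST(S) = {num, then}
FIRST(C) = {λ}
FIRST(H) = {num, then}
FIRST(K) = {λ, num, read}
FOLLOW(S) = {$, num, then}
FOLLOW(C) = {$, if, num, read, then}
FOLLOW(H) = {$, num, then}
FOLLOW(K) = {$, num, then}
Cell M[H, num] receives both H → num C if end and H → H S S H — the grammar is not LL(1).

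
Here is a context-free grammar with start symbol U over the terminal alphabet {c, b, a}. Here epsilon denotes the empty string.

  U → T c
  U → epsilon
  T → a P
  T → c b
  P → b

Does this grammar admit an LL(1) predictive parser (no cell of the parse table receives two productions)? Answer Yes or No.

Yes

FIRST(U) = {epsilon, a, c}
FIRST(T) = {a, c}
FIRST(P) = {b}
FOLLOW(U) = {$}
FOLLOW(T) = {c}
FOLLOW(P) = {c}
Each cell of M receives at most one production.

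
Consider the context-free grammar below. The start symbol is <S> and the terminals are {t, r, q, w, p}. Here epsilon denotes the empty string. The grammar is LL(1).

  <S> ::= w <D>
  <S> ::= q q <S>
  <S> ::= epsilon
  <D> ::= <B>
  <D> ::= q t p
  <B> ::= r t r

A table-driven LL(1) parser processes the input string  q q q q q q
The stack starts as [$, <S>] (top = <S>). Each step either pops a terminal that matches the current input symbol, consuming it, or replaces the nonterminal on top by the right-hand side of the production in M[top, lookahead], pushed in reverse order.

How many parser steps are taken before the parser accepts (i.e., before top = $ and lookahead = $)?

10

step 1: stack=$ <S>  input=q q q q q q $  — expand <S> ::= q q <S>
step 2: stack=$ <S> q q  input=q q q q q q $  — match q
step 3: stack=$ <S> q  input=q q q q q $  — match q
step 4: stack=$ <S>  input=q q q q $  — expand <S> ::= q q <S>
step 5: stack=$ <S> q q  input=q q q q $  — match q
step 6: stack=$ <S> q  input=q q q $  — match q
step 7: stack=$ <S>  input=q q $  — expand <S> ::= q q <S>
step 8: stack=$ <S> q q  input=q q $  — match q
step 9: stack=$ <S> q  input=q $  — match q
step 10: stack=$ <S>  input=$  — expand <S> ::= epsilon
Accept reached after 10 steps.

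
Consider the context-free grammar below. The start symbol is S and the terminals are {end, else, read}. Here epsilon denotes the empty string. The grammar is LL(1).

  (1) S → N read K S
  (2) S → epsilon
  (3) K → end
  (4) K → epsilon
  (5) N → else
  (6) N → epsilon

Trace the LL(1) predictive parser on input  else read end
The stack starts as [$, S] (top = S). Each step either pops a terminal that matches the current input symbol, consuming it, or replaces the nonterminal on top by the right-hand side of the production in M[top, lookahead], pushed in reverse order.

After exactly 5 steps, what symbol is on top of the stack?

step 1: stack=$ S  input=else read end $  — expand S → N read K S
step 2: stack=$ S K read N  input=else read end $  — expand N → else
step 3: stack=$ S K read else  input=else read end $  — match else
step 4: stack=$ S K read  input=read end $  — match read
step 5: stack=$ S K  input=end $  — expand K → end
Stack after step 5: $ S end (top = end).

end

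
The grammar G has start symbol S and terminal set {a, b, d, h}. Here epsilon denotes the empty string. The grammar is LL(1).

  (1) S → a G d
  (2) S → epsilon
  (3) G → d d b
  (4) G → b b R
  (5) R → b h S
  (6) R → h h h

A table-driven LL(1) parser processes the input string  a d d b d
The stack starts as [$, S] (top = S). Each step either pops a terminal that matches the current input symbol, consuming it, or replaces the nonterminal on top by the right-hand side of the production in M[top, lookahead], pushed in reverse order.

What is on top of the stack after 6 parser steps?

     Stack      Input        Action
  1  $ S        a d d b d $  expand S → a G d
  2  $ d G a    a d d b d $  match a
  3  $ d G      d d b d $    expand G → d d b
  4  $ d b d d  d d b d $    match d
  5  $ d b d    d b d $      match d
  6  $ d b      b d $        match b
Stack after step 6: $ d (top = d).

d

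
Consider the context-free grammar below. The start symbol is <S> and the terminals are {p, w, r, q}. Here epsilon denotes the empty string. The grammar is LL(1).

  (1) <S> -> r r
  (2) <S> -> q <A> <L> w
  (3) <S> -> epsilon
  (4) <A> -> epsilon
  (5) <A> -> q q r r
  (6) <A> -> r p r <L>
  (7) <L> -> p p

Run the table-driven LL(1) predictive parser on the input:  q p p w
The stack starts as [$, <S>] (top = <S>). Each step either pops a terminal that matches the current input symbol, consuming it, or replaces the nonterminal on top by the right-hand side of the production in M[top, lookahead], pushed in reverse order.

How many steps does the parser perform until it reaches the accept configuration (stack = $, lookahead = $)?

7

     Stack          Input      Action
  1  $ <S>          q p p w $  expand <S> -> q <A> <L> w
  2  $ w <L> <A> q  q p p w $  match q
  3  $ w <L> <A>    p p w $    expand <A> -> epsilon
  4  $ w <L>        p p w $    expand <L> -> p p
  5  $ w p p        p p w $    match p
  6  $ w p          p w $      match p
  7  $ w            w $        match w
Accept reached after 7 steps.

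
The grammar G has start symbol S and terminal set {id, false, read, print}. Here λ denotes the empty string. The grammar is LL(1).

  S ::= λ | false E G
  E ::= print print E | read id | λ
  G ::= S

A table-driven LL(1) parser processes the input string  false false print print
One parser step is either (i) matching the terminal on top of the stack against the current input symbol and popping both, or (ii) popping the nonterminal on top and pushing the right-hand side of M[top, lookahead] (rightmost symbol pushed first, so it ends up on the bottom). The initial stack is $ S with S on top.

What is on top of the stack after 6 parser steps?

E

     Stack        Input                      Action
  1  $ S          false false print print $  expand S ::= false E G
  2  $ G E false  false false print print $  match false
  3  $ G E        false print print $        expand E ::= λ
  4  $ G          false print print $        expand G ::= S
  5  $ S          false print print $        expand S ::= false E G
  6  $ G E false  false print print $        match false
Stack after step 6: $ G E (top = E).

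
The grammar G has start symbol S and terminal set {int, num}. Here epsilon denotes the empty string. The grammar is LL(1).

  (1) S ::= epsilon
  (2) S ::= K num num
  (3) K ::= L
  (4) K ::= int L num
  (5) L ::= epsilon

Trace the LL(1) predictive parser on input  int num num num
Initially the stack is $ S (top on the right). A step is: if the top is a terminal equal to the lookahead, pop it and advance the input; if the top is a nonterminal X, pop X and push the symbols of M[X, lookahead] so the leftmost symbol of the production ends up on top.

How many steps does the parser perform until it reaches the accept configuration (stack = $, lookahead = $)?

7

     Stack                Input              Action
  1  $ S                  int num num num $  expand S ::= K num num
  2  $ num num K          int num num num $  expand K ::= int L num
  3  $ num num num L int  int num num num $  match int
  4  $ num num num L      num num num $      expand L ::= epsilon
  5  $ num num num        num num num $      match num
  6  $ num num            num num $          match num
  7  $ num                num $              match num
Accept reached after 7 steps.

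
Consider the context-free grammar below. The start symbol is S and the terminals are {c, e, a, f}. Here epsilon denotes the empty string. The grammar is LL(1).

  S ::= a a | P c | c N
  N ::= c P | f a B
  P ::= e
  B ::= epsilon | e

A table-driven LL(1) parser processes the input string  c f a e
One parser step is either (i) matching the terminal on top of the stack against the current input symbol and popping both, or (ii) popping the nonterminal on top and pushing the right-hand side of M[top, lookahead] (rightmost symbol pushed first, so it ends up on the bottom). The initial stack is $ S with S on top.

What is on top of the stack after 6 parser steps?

     Stack    Input      Action
  1  $ S      c f a e $  expand S ::= c N
  2  $ N c    c f a e $  match c
  3  $ N      f a e $    expand N ::= f a B
  4  $ B a f  f a e $    match f
  5  $ B a    a e $      match a
  6  $ B      e $        expand B ::= e
Stack after step 6: $ e (top = e).

e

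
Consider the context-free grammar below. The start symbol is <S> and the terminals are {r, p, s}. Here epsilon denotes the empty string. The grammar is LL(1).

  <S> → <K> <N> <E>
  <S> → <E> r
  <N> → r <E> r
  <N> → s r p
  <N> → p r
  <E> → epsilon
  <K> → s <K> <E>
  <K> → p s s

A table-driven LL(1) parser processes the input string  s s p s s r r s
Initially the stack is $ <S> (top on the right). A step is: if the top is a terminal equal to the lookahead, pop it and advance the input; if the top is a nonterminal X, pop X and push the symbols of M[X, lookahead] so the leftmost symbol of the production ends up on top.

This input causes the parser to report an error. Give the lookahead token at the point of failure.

      Stack                    Input              Action
   1  $ <S>                    s s p s s r r s $  expand <S> → <K> <N> <E>
   2  $ <E> <N> <K>            s s p s s r r s $  expand <K> → s <K> <E>
   3  $ <E> <N> <E> <K> s      s s p s s r r s $  match s
   4  $ <E> <N> <E> <K>        s p s s r r s $    expand <K> → s <K> <E>
   5  $ <E> <N> <E> <E> <K> s  s p s s r r s $    match s
   6  $ <E> <N> <E> <E> <K>    p s s r r s $      expand <K> → p s s
   7  $ <E> <N> <E> <E> s s p  p s s r r s $      match p
   8  $ <E> <N> <E> <E> s s    s s r r s $        match s
   9  $ <E> <N> <E> <E> s      s r r s $          match s
  10  $ <E> <N> <E> <E>        r r s $            expand <E> → epsilon
  11  $ <E> <N> <E>            r r s $            expand <E> → epsilon
  12  $ <E> <N>                r r s $            expand <N> → r <E> r
  13  $ <E> r <E> r            r r s $            match r
  14  $ <E> r <E>              r s $              expand <E> → epsilon
  15  $ <E> r                  r s $              match r
  16  $ <E>                    s $                expand <E> → epsilon
  17  $                        s $                error: stack empty but input remains

s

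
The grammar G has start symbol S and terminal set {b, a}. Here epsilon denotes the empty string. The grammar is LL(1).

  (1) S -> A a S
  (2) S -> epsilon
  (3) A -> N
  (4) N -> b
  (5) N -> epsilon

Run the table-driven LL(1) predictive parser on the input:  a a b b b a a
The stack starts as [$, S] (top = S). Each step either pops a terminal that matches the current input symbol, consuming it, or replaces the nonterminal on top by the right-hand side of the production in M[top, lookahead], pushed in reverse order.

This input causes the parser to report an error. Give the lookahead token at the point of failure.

step 1: stack=$ S  input=a a b b b a a $  — expand S -> A a S
step 2: stack=$ S a A  input=a a b b b a a $  — expand A -> N
step 3: stack=$ S a N  input=a a b b b a a $  — expand N -> epsilon
step 4: stack=$ S a  input=a a b b b a a $  — match a
step 5: stack=$ S  input=a b b b a a $  — expand S -> A a S
step 6: stack=$ S a A  input=a b b b a a $  — expand A -> N
step 7: stack=$ S a N  input=a b b b a a $  — expand N -> epsilon
step 8: stack=$ S a  input=a b b b a a $  — match a
step 9: stack=$ S  input=b b b a a $  — expand S -> A a S
step 10: stack=$ S a A  input=b b b a a $  — expand A -> N
step 11: stack=$ S a N  input=b b b a a $  — expand N -> b
step 12: stack=$ S a b  input=b b b a a $  — match b
step 13: stack=$ S a  input=b b a a $  — error: top is terminal a but lookahead is b

b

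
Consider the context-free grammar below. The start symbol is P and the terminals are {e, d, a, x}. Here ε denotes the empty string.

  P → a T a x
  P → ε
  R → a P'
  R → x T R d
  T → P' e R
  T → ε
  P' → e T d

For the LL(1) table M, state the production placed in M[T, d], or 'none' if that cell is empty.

T → ε

FIRST(P) = {ε, a}
FIRST(R) = {a, x}
FIRST(P') = {e}
FIRST(T) = {ε, e}  (via P' e R)
FOLLOW(P) includes $ since P is the start symbol.
FOLLOW(T): in P→a T a x, T is followed by a x with FIRST {a}; in R→x T R d, T is followed by R d with FIRST {a, x}; in P'→e T d, T is followed by d with FIRST {d}. Thus FOLLOW(T) = {a, d, x}.
For T → P' e R: FIRST(P' e R) = {e}, so it goes in M[T, t] for t ∈ {e}.
For T → ε: FIRST(ε) = {ε}, so it goes in M[T, t] for t ∈ {}; since ε ∈ FIRST, also for every t ∈ FOLLOW(T) = {a, d, x}.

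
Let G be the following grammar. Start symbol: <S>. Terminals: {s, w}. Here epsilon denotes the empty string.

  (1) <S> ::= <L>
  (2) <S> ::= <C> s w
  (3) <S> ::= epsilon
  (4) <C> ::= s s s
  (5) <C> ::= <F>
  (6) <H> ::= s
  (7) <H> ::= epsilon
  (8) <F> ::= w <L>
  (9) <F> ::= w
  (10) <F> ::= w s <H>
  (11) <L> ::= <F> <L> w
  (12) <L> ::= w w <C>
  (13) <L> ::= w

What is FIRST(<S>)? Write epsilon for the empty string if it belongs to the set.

FIRST(<H>): from <H>::=s we get {s}; from <H>::=epsilon we get {epsilon}. So FIRST(<H>) = {epsilon, s}.
FIRST(<F>): from <F>::=w <L> we get {w}; from <F>::=w we get {w}; from <F>::=w s <H> we get {w}. So FIRST(<F>) = {w}.
FIRST(<C>): from <C>::=s s s we get {s}; from <C>::=<F> we get {w}. So FIRST(<C>) = {s, w}.
FIRST(<L>): from <L>::=<F> <L> w we get {w}; from <L>::=w w <C> we get {w}; from <L>::=w we get {w}. So FIRST(<L>) = {w}.
FIRST(<S>): from <S>::=<L> we get {w}; from <S>::=<C> s w we get {s, w}; from <S>::=epsilon we get {epsilon}. So FIRST(<S>) = {epsilon, s, w}.

{epsilon, s, w}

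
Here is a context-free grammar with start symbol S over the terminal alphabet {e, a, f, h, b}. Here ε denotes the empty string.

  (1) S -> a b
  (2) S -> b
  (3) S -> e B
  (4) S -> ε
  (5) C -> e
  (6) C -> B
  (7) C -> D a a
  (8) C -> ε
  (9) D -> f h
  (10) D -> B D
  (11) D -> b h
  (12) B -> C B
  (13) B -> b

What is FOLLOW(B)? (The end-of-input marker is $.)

FIRST(S): from S->a b we get {a}; from S->b we get {b}; from S->e B we get {e}; from S->ε we get {ε}. So FIRST(S) = {ε, a, b, e}.
FIRST(C): from C->e we get {e}; from C->B we get {b, e, f}; from C->D a a we get {b, e, f}; from C->ε we get {ε}. So FIRST(C) = {ε, b, e, f}.
FIRST(B): from B->C B we get {b, e, f}; from B->b we get {b}. So FIRST(B) = {b, e, f}.
FIRST(D): from D->f h we get {f}; from D->B D we get {b, e, f}; from D->b h we get {b}. So FIRST(D) = {b, e, f}.
FOLLOW(S) includes $ since S is the start symbol.
FOLLOW(S): S appears on no right-hand side. Thus FOLLOW(S) = {$}.
FOLLOW(C): in B->C B, C is followed by B with FIRST {b, e, f}. Thus FOLLOW(C) = {b, e, f}.
FOLLOW(D): in C->D a a, D is followed by a a with FIRST {a}; in D->B D, the suffix after D is empty (adds nothing new). Thus FOLLOW(D) = {a}.
FOLLOW(B): in S->e B, the suffix after B is empty, so FOLLOW(B) ⊇ FOLLOW(S) = {$}; in C->B, the suffix after B is empty, so FOLLOW(B) ⊇ FOLLOW(C) = {b, e, f}; in D->B D, B is followed by D with FIRST {b, e, f}; in B->C B, the suffix after B is empty (adds nothing new). Thus FOLLOW(B) = {$, b, e, f}.

{$, b, e, f}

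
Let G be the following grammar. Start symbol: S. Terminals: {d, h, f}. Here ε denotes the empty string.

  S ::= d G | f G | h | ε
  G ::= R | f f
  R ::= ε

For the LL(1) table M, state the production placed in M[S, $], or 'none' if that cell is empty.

FIRST(S) = {ε, d, f, h}
FIRST(R) = {ε}
FIRST(G) = {ε, f}  (via R)
FOLLOW(S) includes $ since S is the start symbol.
FOLLOW(S): S appears on no right-hand side. Thus FOLLOW(S) = {$}.
For S ::= d G: FIRST(d G) = {d}, so it goes in M[S, t] for t ∈ {d}.
For S ::= f G: FIRST(f G) = {f}, so it goes in M[S, t] for t ∈ {f}.
For S ::= h: FIRST(h) = {h}, so it goes in M[S, t] for t ∈ {h}.
For S ::= ε: FIRST(ε) = {ε}, so it goes in M[S, t] for t ∈ {}; since ε ∈ FIRST, also for every t ∈ FOLLOW(S) = {$}.

S ::= ε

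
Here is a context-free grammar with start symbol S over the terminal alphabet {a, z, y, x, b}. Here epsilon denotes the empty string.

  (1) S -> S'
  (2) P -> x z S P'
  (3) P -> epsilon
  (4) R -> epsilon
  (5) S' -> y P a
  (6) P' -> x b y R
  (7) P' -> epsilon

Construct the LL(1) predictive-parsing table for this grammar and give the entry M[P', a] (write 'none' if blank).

FIRST(P) = {epsilon, x}
FIRST(R) = {epsilon}
FIRST(S') = {y}
FIRST(P') = {epsilon, x}
FIRST(S) = {y}  (via S')
FOLLOW(S) includes $ since S is the start symbol.
FOLLOW(P): in S'->y P a, P is followed by a with FIRST {a}. Thus FOLLOW(P) = {a}.
FOLLOW(P'): in P->x z S P', the suffix after P' is empty, so FOLLOW(P') ⊇ FOLLOW(P) = {a}. Thus FOLLOW(P') = {a}.
For P' -> x b y R: FIRST(x b y R) = {x}, so it goes in M[P', t] for t ∈ {x}.
For P' -> epsilon: FIRST(epsilon) = {epsilon}, so it goes in M[P', t] for t ∈ {}; since epsilon ∈ FIRST, also for every t ∈ FOLLOW(P') = {a}.

P' -> epsilon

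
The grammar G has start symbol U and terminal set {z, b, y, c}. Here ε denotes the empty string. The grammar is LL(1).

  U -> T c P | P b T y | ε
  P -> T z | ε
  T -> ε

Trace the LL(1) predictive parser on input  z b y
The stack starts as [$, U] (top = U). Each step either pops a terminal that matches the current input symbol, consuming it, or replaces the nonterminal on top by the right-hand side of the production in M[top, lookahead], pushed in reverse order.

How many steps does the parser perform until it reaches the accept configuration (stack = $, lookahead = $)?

7

     Stack        Input    Action
  1  $ U          z b y $  expand U -> P b T y
  2  $ y T b P    z b y $  expand P -> T z
  3  $ y T b z T  z b y $  expand T -> ε
  4  $ y T b z    z b y $  match z
  5  $ y T b      b y $    match b
  6  $ y T        y $      expand T -> ε
  7  $ y          y $      match y
Accept reached after 7 steps.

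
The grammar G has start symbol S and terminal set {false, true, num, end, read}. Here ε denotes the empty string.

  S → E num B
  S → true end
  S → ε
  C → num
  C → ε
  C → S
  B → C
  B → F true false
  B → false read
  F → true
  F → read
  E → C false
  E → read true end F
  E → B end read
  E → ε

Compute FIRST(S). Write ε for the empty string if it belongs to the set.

{ε, end, false, num, read, true}

FIRST(F) = {read, true}
FIRST(S) = {ε, end, false, num, read, true}  (via E num B)
FIRST(C) = {ε, end, false, num, read, true}  (via S)
FIRST(B) = {ε, end, false, num, read, true}  (via C, F true false)
FIRST(E) = {ε, end, false, num, read, true}  (via C false, B end read)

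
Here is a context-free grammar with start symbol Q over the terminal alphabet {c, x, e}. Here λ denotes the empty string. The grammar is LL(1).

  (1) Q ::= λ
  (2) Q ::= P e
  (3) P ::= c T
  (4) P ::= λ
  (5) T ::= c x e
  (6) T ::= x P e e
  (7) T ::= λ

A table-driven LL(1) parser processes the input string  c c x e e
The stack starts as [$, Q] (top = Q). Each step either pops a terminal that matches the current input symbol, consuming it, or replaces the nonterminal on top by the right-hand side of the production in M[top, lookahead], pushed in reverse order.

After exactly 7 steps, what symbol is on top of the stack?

e

step 1: stack=$ Q  input=c c x e e $  — expand Q ::= P e
step 2: stack=$ e P  input=c c x e e $  — expand P ::= c T
step 3: stack=$ e T c  input=c c x e e $  — match c
step 4: stack=$ e T  input=c x e e $  — expand T ::= c x e
step 5: stack=$ e e x c  input=c x e e $  — match c
step 6: stack=$ e e x  input=x e e $  — match x
step 7: stack=$ e e  input=e e $  — match e
Stack after step 7: $ e (top = e).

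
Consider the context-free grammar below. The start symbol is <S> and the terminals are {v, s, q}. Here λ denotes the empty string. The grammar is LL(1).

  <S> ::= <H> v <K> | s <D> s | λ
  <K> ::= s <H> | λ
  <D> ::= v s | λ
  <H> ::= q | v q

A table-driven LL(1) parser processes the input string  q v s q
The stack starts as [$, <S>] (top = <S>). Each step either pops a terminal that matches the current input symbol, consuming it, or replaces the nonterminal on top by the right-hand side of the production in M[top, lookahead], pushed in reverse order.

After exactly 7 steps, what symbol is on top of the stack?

q

     Stack        Input      Action
  1  $ <S>        q v s q $  expand <S> ::= <H> v <K>
  2  $ <K> v <H>  q v s q $  expand <H> ::= q
  3  $ <K> v q    q v s q $  match q
  4  $ <K> v      v s q $    match v
  5  $ <K>        s q $      expand <K> ::= s <H>
  6  $ <H> s      s q $      match s
  7  $ <H>        q $        expand <H> ::= q
Stack after step 7: $ q (top = q).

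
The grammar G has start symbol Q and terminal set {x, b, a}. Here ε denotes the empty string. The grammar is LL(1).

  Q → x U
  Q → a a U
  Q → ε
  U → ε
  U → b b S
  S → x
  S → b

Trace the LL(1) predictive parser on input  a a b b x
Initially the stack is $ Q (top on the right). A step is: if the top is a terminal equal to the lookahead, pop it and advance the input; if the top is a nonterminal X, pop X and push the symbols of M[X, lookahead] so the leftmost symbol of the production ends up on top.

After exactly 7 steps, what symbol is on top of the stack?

     Stack    Input        Action
  1  $ Q      a a b b x $  expand Q → a a U
  2  $ U a a  a a b b x $  match a
  3  $ U a    a b b x $    match a
  4  $ U      b b x $      expand U → b b S
  5  $ S b b  b b x $      match b
  6  $ S b    b x $        match b
  7  $ S      x $          expand S → x
Stack after step 7: $ x (top = x).

x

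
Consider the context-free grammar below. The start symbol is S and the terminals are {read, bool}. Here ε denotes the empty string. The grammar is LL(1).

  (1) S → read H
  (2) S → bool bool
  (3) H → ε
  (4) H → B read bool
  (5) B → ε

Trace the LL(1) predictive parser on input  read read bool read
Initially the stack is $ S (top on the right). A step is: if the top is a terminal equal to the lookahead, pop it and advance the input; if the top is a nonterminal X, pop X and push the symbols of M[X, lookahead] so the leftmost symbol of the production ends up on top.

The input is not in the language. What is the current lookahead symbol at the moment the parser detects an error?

     Stack          Input                  Action
  1  $ S            read read bool read $  expand S → read H
  2  $ H read       read read bool read $  match read
  3  $ H            read bool read $       expand H → B read bool
  4  $ bool read B  read bool read $       expand B → ε
  5  $ bool read    read bool read $       match read
  6  $ bool         bool read $            match bool
  7  $              read $                 error: stack empty but input remains

read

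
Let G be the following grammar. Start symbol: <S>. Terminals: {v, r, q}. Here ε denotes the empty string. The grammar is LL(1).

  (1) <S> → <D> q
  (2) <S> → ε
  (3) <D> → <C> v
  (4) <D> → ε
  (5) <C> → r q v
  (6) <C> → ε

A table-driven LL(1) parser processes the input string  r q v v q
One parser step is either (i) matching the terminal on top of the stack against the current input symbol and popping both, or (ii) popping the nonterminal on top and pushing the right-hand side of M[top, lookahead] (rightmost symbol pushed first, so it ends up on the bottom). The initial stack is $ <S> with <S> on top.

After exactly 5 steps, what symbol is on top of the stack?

v

     Stack        Input        Action
  1  $ <S>        r q v v q $  expand <S> → <D> q
  2  $ q <D>      r q v v q $  expand <D> → <C> v
  3  $ q v <C>    r q v v q $  expand <C> → r q v
  4  $ q v v q r  r q v v q $  match r
  5  $ q v v q    q v v q $    match q
Stack after step 5: $ q v v (top = v).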